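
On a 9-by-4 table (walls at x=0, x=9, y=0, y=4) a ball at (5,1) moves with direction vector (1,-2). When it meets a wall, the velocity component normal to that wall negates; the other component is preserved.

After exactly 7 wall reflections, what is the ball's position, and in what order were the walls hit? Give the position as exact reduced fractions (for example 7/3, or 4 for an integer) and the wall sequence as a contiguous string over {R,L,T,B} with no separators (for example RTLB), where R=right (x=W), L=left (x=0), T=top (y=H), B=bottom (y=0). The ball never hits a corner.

Final position: (5/2,4)
Wall sequence: BTRBTBT

1. t=1/2 → B at (11/2,0); v=(1,2)
2. t=2 → T at (15/2,4); v=(1,-2)
3. t=3/2 → R at (9,1); v=(-1,-2)
4. t=1/2 → B at (17/2,0); v=(-1,2)
5. t=2 → T at (13/2,4); v=(-1,-2)
6. t=2 → B at (9/2,0); v=(-1,2)
7. t=2 → T at (5/2,4); v=(-1,-2)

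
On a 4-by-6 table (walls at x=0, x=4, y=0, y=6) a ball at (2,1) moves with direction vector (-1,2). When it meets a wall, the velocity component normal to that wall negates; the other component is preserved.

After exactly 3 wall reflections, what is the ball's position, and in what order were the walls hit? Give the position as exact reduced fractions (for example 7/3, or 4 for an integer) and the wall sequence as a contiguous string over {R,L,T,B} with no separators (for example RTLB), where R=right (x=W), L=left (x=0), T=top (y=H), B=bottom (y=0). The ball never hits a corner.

1. t=2 → L at (0,5); v=(1,2)
2. t=1/2 → T at (1/2,6); v=(1,-2)
3. t=3 → B at (7/2,0); v=(1,2)

Final position: (7/2,0)
Wall sequence: LTB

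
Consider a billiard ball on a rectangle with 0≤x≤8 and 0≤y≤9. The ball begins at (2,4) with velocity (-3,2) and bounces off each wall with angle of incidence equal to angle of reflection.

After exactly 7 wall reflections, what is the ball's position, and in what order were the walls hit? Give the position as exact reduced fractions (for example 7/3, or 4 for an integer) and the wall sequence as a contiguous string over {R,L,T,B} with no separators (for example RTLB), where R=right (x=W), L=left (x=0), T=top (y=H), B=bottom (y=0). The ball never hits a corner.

1. t=2/3 → L at (0,16/3); v=(3,2)
2. t=11/6 → T at (11/2,9); v=(3,-2)
3. t=5/6 → R at (8,22/3); v=(-3,-2)
4. t=8/3 → L at (0,2); v=(3,-2)
5. t=1 → B at (3,0); v=(3,2)
6. t=5/3 → R at (8,10/3); v=(-3,2)
7. t=8/3 → L at (0,26/3); v=(3,2)

Final position: (0,26/3)
Wall sequence: LTRLBRL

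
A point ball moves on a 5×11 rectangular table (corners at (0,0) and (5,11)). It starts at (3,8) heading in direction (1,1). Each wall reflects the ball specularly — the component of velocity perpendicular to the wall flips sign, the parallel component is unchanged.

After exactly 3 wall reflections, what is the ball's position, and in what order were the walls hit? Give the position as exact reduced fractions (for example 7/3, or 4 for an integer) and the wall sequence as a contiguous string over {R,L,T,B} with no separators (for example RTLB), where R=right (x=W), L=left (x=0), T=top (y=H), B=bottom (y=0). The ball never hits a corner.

1. t=2 → R at (5,10); v=(-1,1)
2. t=1 → T at (4,11); v=(-1,-1)
3. t=4 → L at (0,7); v=(1,-1)

Final position: (0,7)
Wall sequence: RTL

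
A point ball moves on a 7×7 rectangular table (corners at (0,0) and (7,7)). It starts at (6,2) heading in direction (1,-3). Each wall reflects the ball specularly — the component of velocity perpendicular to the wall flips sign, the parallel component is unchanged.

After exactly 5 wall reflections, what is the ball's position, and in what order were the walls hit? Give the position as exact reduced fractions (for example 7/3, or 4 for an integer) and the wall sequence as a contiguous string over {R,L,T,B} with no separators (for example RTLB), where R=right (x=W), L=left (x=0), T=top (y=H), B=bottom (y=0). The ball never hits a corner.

1. t=2/3 → B at (20/3,0); v=(1,3)
2. t=1/3 → R at (7,1); v=(-1,3)
3. t=2 → T at (5,7); v=(-1,-3)
4. t=7/3 → B at (8/3,0); v=(-1,3)
5. t=7/3 → T at (1/3,7); v=(-1,-3)

Final position: (1/3,7)
Wall sequence: BRTBT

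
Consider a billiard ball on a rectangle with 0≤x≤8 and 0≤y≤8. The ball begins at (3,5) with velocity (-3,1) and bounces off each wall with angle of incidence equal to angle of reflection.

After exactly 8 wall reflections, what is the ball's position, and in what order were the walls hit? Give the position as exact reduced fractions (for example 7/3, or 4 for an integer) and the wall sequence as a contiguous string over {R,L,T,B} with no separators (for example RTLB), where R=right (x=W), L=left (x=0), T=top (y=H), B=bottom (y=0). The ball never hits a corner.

1. t=1 → L at (0,6); v=(3,1)
2. t=2 → T at (6,8); v=(3,-1)
3. t=2/3 → R at (8,22/3); v=(-3,-1)
4. t=8/3 → L at (0,14/3); v=(3,-1)
5. t=8/3 → R at (8,2); v=(-3,-1)
6. t=2 → B at (2,0); v=(-3,1)
7. t=2/3 → L at (0,2/3); v=(3,1)
8. t=8/3 → R at (8,10/3); v=(-3,1)

Final position: (8,10/3)
Wall sequence: LTRLRBLR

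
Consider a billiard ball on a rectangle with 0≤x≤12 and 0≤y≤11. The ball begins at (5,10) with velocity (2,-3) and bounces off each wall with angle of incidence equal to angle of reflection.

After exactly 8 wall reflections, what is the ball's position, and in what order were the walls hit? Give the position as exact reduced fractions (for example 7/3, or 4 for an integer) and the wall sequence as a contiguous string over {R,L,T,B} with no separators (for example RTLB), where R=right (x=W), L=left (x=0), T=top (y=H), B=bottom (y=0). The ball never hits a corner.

Final position: (7,0)
Wall sequence: BRTLBTRB

1. t=10/3 → B at (35/3,0); v=(2,3)
2. t=1/6 → R at (12,1/2); v=(-2,3)
3. t=7/2 → T at (5,11); v=(-2,-3)
4. t=5/2 → L at (0,7/2); v=(2,-3)
5. t=7/6 → B at (7/3,0); v=(2,3)
6. t=11/3 → T at (29/3,11); v=(2,-3)
7. t=7/6 → R at (12,15/2); v=(-2,-3)
8. t=5/2 → B at (7,0); v=(-2,3)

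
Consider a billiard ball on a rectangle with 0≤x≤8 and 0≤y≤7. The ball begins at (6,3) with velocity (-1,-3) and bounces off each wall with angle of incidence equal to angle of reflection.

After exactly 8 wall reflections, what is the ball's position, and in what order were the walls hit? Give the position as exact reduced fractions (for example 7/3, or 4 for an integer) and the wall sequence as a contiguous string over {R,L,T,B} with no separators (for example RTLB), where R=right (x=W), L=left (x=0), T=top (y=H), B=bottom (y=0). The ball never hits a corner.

Final position: (8,3)
Wall sequence: BTBLTBTR

1. t=1 → B at (5,0); v=(-1,3)
2. t=7/3 → T at (8/3,7); v=(-1,-3)
3. t=7/3 → B at (1/3,0); v=(-1,3)
4. t=1/3 → L at (0,1); v=(1,3)
5. t=2 → T at (2,7); v=(1,-3)
6. t=7/3 → B at (13/3,0); v=(1,3)
7. t=7/3 → T at (20/3,7); v=(1,-3)
8. t=4/3 → R at (8,3); v=(-1,-3)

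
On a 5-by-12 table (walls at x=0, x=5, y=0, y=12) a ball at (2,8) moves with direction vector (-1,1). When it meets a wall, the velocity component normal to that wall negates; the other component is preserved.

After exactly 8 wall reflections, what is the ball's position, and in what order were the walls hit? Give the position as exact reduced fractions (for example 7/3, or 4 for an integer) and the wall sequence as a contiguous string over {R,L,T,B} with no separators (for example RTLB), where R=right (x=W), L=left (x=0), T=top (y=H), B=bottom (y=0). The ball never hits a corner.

1. t=2 → L at (0,10); v=(1,1)
2. t=2 → T at (2,12); v=(1,-1)
3. t=3 → R at (5,9); v=(-1,-1)
4. t=5 → L at (0,4); v=(1,-1)
5. t=4 → B at (4,0); v=(1,1)
6. t=1 → R at (5,1); v=(-1,1)
7. t=5 → L at (0,6); v=(1,1)
8. t=5 → R at (5,11); v=(-1,1)

Final position: (5,11)
Wall sequence: LTRLBRLR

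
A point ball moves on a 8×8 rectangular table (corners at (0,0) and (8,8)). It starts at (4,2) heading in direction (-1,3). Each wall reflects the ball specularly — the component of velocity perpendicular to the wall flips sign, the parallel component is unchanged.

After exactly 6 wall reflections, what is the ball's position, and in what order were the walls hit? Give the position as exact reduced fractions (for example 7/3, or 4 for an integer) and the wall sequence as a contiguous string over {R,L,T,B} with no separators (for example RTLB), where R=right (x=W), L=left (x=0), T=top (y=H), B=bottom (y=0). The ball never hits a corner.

1. t=2 → T at (2,8); v=(-1,-3)
2. t=2 → L at (0,2); v=(1,-3)
3. t=2/3 → B at (2/3,0); v=(1,3)
4. t=8/3 → T at (10/3,8); v=(1,-3)
5. t=8/3 → B at (6,0); v=(1,3)
6. t=2 → R at (8,6); v=(-1,3)

Final position: (8,6)
Wall sequence: TLBTBR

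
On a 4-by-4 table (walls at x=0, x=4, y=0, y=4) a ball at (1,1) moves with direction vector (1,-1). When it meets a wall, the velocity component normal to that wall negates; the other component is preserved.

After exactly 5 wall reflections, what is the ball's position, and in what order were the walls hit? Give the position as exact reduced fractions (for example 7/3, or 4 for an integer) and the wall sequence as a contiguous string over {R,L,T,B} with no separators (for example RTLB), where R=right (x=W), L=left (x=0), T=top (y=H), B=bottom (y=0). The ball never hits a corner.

1. t=1 → B at (2,0); v=(1,1)
2. t=2 → R at (4,2); v=(-1,1)
3. t=2 → T at (2,4); v=(-1,-1)
4. t=2 → L at (0,2); v=(1,-1)
5. t=2 → B at (2,0); v=(1,1)

Final position: (2,0)
Wall sequence: BRTLB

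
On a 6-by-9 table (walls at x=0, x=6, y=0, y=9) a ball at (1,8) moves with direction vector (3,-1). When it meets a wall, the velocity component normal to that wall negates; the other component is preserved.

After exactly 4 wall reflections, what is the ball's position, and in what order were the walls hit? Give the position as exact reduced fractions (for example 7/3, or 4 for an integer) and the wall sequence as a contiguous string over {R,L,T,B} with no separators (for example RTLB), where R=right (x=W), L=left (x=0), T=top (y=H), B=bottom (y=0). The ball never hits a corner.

Final position: (0,1/3)
Wall sequence: RLRL

1. t=5/3 → R at (6,19/3); v=(-3,-1)
2. t=2 → L at (0,13/3); v=(3,-1)
3. t=2 → R at (6,7/3); v=(-3,-1)
4. t=2 → L at (0,1/3); v=(3,-1)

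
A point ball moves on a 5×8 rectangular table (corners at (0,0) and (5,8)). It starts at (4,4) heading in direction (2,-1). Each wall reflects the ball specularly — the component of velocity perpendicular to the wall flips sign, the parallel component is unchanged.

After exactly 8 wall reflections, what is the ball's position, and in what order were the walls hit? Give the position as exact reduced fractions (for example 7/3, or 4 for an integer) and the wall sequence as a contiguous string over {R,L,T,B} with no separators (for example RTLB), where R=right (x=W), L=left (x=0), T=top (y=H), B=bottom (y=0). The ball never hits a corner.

Final position: (0,7)
Wall sequence: RLBRLRTL

1. t=1/2 → R at (5,7/2); v=(-2,-1)
2. t=5/2 → L at (0,1); v=(2,-1)
3. t=1 → B at (2,0); v=(2,1)
4. t=3/2 → R at (5,3/2); v=(-2,1)
5. t=5/2 → L at (0,4); v=(2,1)
6. t=5/2 → R at (5,13/2); v=(-2,1)
7. t=3/2 → T at (2,8); v=(-2,-1)
8. t=1 → L at (0,7); v=(2,-1)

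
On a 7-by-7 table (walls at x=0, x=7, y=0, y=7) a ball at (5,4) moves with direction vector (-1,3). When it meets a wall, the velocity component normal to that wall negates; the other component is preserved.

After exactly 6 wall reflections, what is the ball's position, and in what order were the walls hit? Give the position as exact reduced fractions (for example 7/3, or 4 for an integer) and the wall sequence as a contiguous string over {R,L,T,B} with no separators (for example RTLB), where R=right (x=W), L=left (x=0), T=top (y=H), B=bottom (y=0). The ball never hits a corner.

1. t=1 → T at (4,7); v=(-1,-3)
2. t=7/3 → B at (5/3,0); v=(-1,3)
3. t=5/3 → L at (0,5); v=(1,3)
4. t=2/3 → T at (2/3,7); v=(1,-3)
5. t=7/3 → B at (3,0); v=(1,3)
6. t=7/3 → T at (16/3,7); v=(1,-3)

Final position: (16/3,7)
Wall sequence: TBLTBT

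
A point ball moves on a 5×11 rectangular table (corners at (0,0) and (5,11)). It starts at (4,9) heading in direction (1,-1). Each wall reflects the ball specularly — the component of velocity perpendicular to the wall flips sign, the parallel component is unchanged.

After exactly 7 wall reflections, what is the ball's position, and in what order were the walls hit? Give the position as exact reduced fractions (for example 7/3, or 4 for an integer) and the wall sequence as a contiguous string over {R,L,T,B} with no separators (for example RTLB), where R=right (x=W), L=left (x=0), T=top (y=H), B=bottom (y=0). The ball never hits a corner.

Final position: (5,10)
Wall sequence: RLBRLTR

1. t=1 → R at (5,8); v=(-1,-1)
2. t=5 → L at (0,3); v=(1,-1)
3. t=3 → B at (3,0); v=(1,1)
4. t=2 → R at (5,2); v=(-1,1)
5. t=5 → L at (0,7); v=(1,1)
6. t=4 → T at (4,11); v=(1,-1)
7. t=1 → R at (5,10); v=(-1,-1)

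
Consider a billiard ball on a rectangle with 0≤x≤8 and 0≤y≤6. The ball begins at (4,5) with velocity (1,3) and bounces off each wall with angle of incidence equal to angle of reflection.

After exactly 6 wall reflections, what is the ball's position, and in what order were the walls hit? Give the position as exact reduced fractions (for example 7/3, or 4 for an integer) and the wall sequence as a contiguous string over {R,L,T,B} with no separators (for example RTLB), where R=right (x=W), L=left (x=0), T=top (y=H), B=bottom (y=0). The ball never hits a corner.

Final position: (11/3,6)
Wall sequence: TBRTBT

1. t=1/3 → T at (13/3,6); v=(1,-3)
2. t=2 → B at (19/3,0); v=(1,3)
3. t=5/3 → R at (8,5); v=(-1,3)
4. t=1/3 → T at (23/3,6); v=(-1,-3)
5. t=2 → B at (17/3,0); v=(-1,3)
6. t=2 → T at (11/3,6); v=(-1,-3)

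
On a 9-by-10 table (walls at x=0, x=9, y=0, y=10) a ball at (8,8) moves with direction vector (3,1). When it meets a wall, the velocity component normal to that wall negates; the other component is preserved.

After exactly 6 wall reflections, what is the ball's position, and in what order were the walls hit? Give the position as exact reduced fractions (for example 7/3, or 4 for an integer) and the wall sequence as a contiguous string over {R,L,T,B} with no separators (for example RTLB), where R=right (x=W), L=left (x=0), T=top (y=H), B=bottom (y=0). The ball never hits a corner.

1. t=1/3 → R at (9,25/3); v=(-3,1)
2. t=5/3 → T at (4,10); v=(-3,-1)
3. t=4/3 → L at (0,26/3); v=(3,-1)
4. t=3 → R at (9,17/3); v=(-3,-1)
5. t=3 → L at (0,8/3); v=(3,-1)
6. t=8/3 → B at (8,0); v=(3,1)

Final position: (8,0)
Wall sequence: RTLRLB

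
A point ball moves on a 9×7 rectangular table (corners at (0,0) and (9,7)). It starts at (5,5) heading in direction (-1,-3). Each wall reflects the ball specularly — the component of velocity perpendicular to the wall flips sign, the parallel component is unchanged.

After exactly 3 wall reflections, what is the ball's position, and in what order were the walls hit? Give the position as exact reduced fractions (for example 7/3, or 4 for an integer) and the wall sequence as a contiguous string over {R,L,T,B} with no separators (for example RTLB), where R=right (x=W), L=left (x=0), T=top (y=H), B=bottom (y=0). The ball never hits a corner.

Final position: (0,4)
Wall sequence: BTL

1. t=5/3 → B at (10/3,0); v=(-1,3)
2. t=7/3 → T at (1,7); v=(-1,-3)
3. t=1 → L at (0,4); v=(1,-3)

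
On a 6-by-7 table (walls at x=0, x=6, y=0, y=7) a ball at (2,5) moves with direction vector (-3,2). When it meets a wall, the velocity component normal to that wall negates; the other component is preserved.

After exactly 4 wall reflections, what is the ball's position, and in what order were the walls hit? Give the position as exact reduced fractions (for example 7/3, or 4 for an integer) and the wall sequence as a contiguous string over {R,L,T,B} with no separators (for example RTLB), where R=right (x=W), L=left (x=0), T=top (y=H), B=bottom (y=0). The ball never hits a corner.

1. t=2/3 → L at (0,19/3); v=(3,2)
2. t=1/3 → T at (1,7); v=(3,-2)
3. t=5/3 → R at (6,11/3); v=(-3,-2)
4. t=11/6 → B at (1/2,0); v=(-3,2)

Final position: (1/2,0)
Wall sequence: LTRB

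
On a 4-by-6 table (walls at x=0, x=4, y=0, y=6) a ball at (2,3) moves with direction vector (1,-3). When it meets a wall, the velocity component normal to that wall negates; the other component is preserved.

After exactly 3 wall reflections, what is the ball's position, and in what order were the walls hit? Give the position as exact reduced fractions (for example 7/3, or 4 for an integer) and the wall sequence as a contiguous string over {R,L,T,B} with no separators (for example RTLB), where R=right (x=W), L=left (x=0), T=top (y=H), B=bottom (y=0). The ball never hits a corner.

1. t=1 → B at (3,0); v=(1,3)
2. t=1 → R at (4,3); v=(-1,3)
3. t=1 → T at (3,6); v=(-1,-3)

Final position: (3,6)
Wall sequence: BRT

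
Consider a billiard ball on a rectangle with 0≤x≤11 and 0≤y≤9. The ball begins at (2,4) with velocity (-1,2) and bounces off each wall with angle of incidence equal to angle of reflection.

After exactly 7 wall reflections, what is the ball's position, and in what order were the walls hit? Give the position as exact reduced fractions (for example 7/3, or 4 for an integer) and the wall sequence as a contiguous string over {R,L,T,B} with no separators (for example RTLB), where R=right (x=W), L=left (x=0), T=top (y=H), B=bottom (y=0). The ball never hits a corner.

1. t=2 → L at (0,8); v=(1,2)
2. t=1/2 → T at (1/2,9); v=(1,-2)
3. t=9/2 → B at (5,0); v=(1,2)
4. t=9/2 → T at (19/2,9); v=(1,-2)
5. t=3/2 → R at (11,6); v=(-1,-2)
6. t=3 → B at (8,0); v=(-1,2)
7. t=9/2 → T at (7/2,9); v=(-1,-2)

Final position: (7/2,9)
Wall sequence: LTBTRBT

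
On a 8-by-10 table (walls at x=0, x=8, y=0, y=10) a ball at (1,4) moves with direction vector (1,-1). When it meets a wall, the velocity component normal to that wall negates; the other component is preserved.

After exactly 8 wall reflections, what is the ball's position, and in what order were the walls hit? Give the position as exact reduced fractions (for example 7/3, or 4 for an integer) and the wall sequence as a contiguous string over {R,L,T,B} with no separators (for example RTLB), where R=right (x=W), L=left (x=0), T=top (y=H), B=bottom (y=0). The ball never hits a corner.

Final position: (3,10)
Wall sequence: BRTLRBLT

1. t=4 → B at (5,0); v=(1,1)
2. t=3 → R at (8,3); v=(-1,1)
3. t=7 → T at (1,10); v=(-1,-1)
4. t=1 → L at (0,9); v=(1,-1)
5. t=8 → R at (8,1); v=(-1,-1)
6. t=1 → B at (7,0); v=(-1,1)
7. t=7 → L at (0,7); v=(1,1)
8. t=3 → T at (3,10); v=(1,-1)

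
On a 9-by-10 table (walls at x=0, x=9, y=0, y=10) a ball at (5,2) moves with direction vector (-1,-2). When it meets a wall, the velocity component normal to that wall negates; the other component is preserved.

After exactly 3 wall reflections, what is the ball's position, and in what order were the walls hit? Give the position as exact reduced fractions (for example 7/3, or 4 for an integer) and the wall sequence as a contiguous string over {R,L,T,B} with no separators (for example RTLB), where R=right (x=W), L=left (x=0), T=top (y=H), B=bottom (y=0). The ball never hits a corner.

Final position: (1,10)
Wall sequence: BLT

1. t=1 → B at (4,0); v=(-1,2)
2. t=4 → L at (0,8); v=(1,2)
3. t=1 → T at (1,10); v=(1,-2)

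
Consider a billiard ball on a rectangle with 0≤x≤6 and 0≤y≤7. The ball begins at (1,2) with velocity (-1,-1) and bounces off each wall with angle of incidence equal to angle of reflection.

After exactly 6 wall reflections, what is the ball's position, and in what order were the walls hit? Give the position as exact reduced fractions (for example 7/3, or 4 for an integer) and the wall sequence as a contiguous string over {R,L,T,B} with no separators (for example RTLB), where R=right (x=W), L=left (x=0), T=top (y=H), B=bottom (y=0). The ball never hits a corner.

1. t=1 → L at (0,1); v=(1,-1)
2. t=1 → B at (1,0); v=(1,1)
3. t=5 → R at (6,5); v=(-1,1)
4. t=2 → T at (4,7); v=(-1,-1)
5. t=4 → L at (0,3); v=(1,-1)
6. t=3 → B at (3,0); v=(1,1)

Final position: (3,0)
Wall sequence: LBRTLB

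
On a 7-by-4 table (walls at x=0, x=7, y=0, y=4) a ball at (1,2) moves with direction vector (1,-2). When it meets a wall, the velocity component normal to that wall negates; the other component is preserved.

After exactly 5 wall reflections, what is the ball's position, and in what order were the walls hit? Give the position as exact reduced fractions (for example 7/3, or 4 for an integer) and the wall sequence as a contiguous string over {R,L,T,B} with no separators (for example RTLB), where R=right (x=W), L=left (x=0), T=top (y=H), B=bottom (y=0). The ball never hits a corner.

Final position: (6,4)
Wall sequence: BTBRT

1. t=1 → B at (2,0); v=(1,2)
2. t=2 → T at (4,4); v=(1,-2)
3. t=2 → B at (6,0); v=(1,2)
4. t=1 → R at (7,2); v=(-1,2)
5. t=1 → T at (6,4); v=(-1,-2)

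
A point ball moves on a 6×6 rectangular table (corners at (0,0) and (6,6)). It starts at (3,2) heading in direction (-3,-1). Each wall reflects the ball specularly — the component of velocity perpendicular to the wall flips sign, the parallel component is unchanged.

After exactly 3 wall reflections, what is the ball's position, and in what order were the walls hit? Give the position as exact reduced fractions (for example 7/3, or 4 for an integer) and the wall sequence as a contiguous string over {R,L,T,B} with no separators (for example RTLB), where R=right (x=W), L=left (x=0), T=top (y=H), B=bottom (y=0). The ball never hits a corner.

1. t=1 → L at (0,1); v=(3,-1)
2. t=1 → B at (3,0); v=(3,1)
3. t=1 → R at (6,1); v=(-3,1)

Final position: (6,1)
Wall sequence: LBR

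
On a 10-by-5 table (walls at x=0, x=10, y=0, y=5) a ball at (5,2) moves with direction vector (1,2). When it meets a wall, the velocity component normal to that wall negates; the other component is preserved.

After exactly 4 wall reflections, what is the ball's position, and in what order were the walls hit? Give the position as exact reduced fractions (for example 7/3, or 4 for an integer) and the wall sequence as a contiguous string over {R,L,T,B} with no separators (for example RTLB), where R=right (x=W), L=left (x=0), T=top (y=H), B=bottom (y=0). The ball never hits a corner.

1. t=3/2 → T at (13/2,5); v=(1,-2)
2. t=5/2 → B at (9,0); v=(1,2)
3. t=1 → R at (10,2); v=(-1,2)
4. t=3/2 → T at (17/2,5); v=(-1,-2)

Final position: (17/2,5)
Wall sequence: TBRT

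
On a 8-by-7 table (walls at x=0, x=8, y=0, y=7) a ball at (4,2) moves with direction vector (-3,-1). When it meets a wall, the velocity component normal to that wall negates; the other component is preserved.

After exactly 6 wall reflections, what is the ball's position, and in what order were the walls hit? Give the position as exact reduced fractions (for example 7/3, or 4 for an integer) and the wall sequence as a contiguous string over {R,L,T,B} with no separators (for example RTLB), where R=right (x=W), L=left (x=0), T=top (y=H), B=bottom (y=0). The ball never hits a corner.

Final position: (8,20/3)
Wall sequence: LBRLTR

1. t=4/3 → L at (0,2/3); v=(3,-1)
2. t=2/3 → B at (2,0); v=(3,1)
3. t=2 → R at (8,2); v=(-3,1)
4. t=8/3 → L at (0,14/3); v=(3,1)
5. t=7/3 → T at (7,7); v=(3,-1)
6. t=1/3 → R at (8,20/3); v=(-3,-1)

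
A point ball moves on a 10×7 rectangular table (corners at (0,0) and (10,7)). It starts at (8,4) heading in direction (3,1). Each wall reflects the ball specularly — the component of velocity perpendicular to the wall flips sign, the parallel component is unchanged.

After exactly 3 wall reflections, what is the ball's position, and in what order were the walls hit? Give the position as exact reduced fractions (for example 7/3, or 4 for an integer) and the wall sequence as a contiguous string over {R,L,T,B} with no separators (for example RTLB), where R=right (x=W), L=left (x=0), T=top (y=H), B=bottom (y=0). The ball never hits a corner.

1. t=2/3 → R at (10,14/3); v=(-3,1)
2. t=7/3 → T at (3,7); v=(-3,-1)
3. t=1 → L at (0,6); v=(3,-1)

Final position: (0,6)
Wall sequence: RTL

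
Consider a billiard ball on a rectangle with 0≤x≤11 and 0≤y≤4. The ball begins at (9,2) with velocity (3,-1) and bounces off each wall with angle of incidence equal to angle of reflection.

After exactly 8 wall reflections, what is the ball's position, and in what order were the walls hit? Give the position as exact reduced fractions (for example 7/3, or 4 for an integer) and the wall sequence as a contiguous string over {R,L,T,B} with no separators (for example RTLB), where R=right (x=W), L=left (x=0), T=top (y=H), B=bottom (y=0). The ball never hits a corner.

1. t=2/3 → R at (11,4/3); v=(-3,-1)
2. t=4/3 → B at (7,0); v=(-3,1)
3. t=7/3 → L at (0,7/3); v=(3,1)
4. t=5/3 → T at (5,4); v=(3,-1)
5. t=2 → R at (11,2); v=(-3,-1)
6. t=2 → B at (5,0); v=(-3,1)
7. t=5/3 → L at (0,5/3); v=(3,1)
8. t=7/3 → T at (7,4); v=(3,-1)

Final position: (7,4)
Wall sequence: RBLTRBLT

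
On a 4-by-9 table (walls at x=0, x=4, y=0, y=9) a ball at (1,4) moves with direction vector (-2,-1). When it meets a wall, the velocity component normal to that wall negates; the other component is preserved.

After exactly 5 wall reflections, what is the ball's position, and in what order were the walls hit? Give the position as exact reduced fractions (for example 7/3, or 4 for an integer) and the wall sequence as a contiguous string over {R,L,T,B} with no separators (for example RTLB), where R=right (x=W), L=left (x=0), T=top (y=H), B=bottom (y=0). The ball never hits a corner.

1. t=1/2 → L at (0,7/2); v=(2,-1)
2. t=2 → R at (4,3/2); v=(-2,-1)
3. t=3/2 → B at (1,0); v=(-2,1)
4. t=1/2 → L at (0,1/2); v=(2,1)
5. t=2 → R at (4,5/2); v=(-2,1)

Final position: (4,5/2)
Wall sequence: LRBLR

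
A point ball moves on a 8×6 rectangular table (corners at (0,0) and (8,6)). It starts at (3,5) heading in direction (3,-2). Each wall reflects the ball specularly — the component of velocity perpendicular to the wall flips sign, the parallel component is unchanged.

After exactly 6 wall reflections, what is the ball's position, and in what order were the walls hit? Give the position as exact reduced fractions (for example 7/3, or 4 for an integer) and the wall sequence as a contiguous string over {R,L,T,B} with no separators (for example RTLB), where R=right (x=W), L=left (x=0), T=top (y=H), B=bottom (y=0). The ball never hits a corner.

Final position: (7/2,0)
Wall sequence: RBLTRB

1. t=5/3 → R at (8,5/3); v=(-3,-2)
2. t=5/6 → B at (11/2,0); v=(-3,2)
3. t=11/6 → L at (0,11/3); v=(3,2)
4. t=7/6 → T at (7/2,6); v=(3,-2)
5. t=3/2 → R at (8,3); v=(-3,-2)
6. t=3/2 → B at (7/2,0); v=(-3,2)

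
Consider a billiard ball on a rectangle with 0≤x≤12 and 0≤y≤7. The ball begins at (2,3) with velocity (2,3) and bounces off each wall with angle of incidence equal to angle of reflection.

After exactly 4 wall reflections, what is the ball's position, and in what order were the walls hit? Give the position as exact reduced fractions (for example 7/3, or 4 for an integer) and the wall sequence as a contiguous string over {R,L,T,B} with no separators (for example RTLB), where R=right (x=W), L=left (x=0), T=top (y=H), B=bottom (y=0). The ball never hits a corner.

1. t=4/3 → T at (14/3,7); v=(2,-3)
2. t=7/3 → B at (28/3,0); v=(2,3)
3. t=4/3 → R at (12,4); v=(-2,3)
4. t=1 → T at (10,7); v=(-2,-3)

Final position: (10,7)
Wall sequence: TBRT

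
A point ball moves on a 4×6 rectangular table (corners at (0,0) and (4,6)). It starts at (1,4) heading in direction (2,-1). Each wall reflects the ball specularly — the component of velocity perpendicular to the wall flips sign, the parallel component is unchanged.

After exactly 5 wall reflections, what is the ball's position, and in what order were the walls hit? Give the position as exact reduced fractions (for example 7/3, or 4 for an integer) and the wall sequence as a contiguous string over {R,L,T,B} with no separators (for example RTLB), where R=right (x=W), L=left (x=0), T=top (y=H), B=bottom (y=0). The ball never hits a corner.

1. t=3/2 → R at (4,5/2); v=(-2,-1)
2. t=2 → L at (0,1/2); v=(2,-1)
3. t=1/2 → B at (1,0); v=(2,1)
4. t=3/2 → R at (4,3/2); v=(-2,1)
5. t=2 → L at (0,7/2); v=(2,1)

Final position: (0,7/2)
Wall sequence: RLBRL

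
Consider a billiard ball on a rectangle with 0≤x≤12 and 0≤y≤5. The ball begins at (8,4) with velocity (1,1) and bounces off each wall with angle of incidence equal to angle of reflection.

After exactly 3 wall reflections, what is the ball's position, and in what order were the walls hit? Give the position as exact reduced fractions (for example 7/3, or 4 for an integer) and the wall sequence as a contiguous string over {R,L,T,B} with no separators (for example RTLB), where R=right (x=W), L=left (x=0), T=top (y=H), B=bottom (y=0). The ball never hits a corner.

1. t=1 → T at (9,5); v=(1,-1)
2. t=3 → R at (12,2); v=(-1,-1)
3. t=2 → B at (10,0); v=(-1,1)

Final position: (10,0)
Wall sequence: TRB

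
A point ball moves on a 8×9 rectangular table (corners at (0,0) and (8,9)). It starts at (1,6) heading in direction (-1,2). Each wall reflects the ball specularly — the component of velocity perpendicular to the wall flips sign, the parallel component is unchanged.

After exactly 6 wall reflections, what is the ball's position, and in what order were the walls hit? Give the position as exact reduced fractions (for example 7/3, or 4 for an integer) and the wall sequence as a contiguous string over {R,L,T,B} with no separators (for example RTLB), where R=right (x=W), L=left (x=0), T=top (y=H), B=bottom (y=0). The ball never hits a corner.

1. t=1 → L at (0,8); v=(1,2)
2. t=1/2 → T at (1/2,9); v=(1,-2)
3. t=9/2 → B at (5,0); v=(1,2)
4. t=3 → R at (8,6); v=(-1,2)
5. t=3/2 → T at (13/2,9); v=(-1,-2)
6. t=9/2 → B at (2,0); v=(-1,2)

Final position: (2,0)
Wall sequence: LTBRTB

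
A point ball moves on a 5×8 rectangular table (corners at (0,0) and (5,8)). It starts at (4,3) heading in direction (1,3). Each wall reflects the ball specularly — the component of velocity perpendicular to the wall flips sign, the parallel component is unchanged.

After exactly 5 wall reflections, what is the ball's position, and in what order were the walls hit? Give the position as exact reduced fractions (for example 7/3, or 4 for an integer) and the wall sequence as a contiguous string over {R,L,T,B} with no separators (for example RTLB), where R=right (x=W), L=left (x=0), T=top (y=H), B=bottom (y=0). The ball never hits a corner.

Final position: (1,8)
Wall sequence: RTBLT

1. t=1 → R at (5,6); v=(-1,3)
2. t=2/3 → T at (13/3,8); v=(-1,-3)
3. t=8/3 → B at (5/3,0); v=(-1,3)
4. t=5/3 → L at (0,5); v=(1,3)
5. t=1 → T at (1,8); v=(1,-3)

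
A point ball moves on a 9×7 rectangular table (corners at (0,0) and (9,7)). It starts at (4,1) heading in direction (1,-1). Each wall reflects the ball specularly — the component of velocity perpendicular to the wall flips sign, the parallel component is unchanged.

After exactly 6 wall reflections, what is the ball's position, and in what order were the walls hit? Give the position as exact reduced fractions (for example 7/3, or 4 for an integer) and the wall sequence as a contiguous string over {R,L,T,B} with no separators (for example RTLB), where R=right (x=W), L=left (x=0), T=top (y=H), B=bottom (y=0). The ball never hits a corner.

1. t=1 → B at (5,0); v=(1,1)
2. t=4 → R at (9,4); v=(-1,1)
3. t=3 → T at (6,7); v=(-1,-1)
4. t=6 → L at (0,1); v=(1,-1)
5. t=1 → B at (1,0); v=(1,1)
6. t=7 → T at (8,7); v=(1,-1)

Final position: (8,7)
Wall sequence: BRTLBT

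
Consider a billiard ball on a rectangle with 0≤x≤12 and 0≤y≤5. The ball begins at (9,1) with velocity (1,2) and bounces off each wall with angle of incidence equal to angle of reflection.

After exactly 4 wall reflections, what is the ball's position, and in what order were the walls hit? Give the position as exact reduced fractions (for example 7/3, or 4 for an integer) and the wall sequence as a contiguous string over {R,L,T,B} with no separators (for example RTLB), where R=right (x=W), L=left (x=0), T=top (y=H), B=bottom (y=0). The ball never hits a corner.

Final position: (8,5)
Wall sequence: TRBT

1. t=2 → T at (11,5); v=(1,-2)
2. t=1 → R at (12,3); v=(-1,-2)
3. t=3/2 → B at (21/2,0); v=(-1,2)
4. t=5/2 → T at (8,5); v=(-1,-2)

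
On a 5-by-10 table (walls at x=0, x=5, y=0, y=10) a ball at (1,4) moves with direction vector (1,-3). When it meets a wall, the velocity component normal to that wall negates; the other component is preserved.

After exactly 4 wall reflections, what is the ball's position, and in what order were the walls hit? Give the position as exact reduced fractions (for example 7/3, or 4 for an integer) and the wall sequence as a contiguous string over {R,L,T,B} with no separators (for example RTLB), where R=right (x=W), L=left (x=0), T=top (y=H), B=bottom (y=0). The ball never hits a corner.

1. t=4/3 → B at (7/3,0); v=(1,3)
2. t=8/3 → R at (5,8); v=(-1,3)
3. t=2/3 → T at (13/3,10); v=(-1,-3)
4. t=10/3 → B at (1,0); v=(-1,3)

Final position: (1,0)
Wall sequence: BRTB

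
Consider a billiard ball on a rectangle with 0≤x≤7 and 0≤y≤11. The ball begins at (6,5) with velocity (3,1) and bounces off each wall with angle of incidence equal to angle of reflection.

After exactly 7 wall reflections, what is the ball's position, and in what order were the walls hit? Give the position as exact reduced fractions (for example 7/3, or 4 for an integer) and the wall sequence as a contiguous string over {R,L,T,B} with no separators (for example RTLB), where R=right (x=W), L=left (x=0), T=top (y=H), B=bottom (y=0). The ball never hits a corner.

Final position: (0,5)
Wall sequence: RLRTLRL

1. t=1/3 → R at (7,16/3); v=(-3,1)
2. t=7/3 → L at (0,23/3); v=(3,1)
3. t=7/3 → R at (7,10); v=(-3,1)
4. t=1 → T at (4,11); v=(-3,-1)
5. t=4/3 → L at (0,29/3); v=(3,-1)
6. t=7/3 → R at (7,22/3); v=(-3,-1)
7. t=7/3 → L at (0,5); v=(3,-1)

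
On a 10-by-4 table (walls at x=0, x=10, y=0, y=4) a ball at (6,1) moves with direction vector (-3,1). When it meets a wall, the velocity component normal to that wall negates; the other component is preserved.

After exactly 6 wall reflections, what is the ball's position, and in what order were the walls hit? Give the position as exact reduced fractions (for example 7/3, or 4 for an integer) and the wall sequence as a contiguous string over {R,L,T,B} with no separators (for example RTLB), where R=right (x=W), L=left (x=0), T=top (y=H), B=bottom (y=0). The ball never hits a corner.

1. t=2 → L at (0,3); v=(3,1)
2. t=1 → T at (3,4); v=(3,-1)
3. t=7/3 → R at (10,5/3); v=(-3,-1)
4. t=5/3 → B at (5,0); v=(-3,1)
5. t=5/3 → L at (0,5/3); v=(3,1)
6. t=7/3 → T at (7,4); v=(3,-1)

Final position: (7,4)
Wall sequence: LTRBLT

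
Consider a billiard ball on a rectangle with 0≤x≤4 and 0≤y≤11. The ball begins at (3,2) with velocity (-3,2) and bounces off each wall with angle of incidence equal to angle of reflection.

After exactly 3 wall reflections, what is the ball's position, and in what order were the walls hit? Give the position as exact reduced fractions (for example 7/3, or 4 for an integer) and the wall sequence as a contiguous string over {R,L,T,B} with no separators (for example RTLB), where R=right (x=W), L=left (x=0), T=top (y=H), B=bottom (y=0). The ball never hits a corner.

1. t=1 → L at (0,4); v=(3,2)
2. t=4/3 → R at (4,20/3); v=(-3,2)
3. t=4/3 → L at (0,28/3); v=(3,2)

Final position: (0,28/3)
Wall sequence: LRL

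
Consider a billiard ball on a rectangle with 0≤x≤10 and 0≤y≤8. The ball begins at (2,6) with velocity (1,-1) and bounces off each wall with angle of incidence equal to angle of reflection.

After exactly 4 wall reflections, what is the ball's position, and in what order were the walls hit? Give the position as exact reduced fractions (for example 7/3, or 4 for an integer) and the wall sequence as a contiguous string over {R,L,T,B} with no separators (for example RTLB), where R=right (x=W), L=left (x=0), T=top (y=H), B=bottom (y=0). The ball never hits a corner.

Final position: (0,4)
Wall sequence: BRTL

1. t=6 → B at (8,0); v=(1,1)
2. t=2 → R at (10,2); v=(-1,1)
3. t=6 → T at (4,8); v=(-1,-1)
4. t=4 → L at (0,4); v=(1,-1)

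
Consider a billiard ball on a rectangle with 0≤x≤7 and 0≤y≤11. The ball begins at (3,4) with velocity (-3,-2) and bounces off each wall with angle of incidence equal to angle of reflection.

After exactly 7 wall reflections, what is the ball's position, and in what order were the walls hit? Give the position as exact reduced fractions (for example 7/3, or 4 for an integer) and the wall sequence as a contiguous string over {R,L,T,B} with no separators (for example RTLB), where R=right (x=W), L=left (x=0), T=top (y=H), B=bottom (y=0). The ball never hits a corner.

Final position: (0,16/3)
Wall sequence: LBRLTRL

1. t=1 → L at (0,2); v=(3,-2)
2. t=1 → B at (3,0); v=(3,2)
3. t=4/3 → R at (7,8/3); v=(-3,2)
4. t=7/3 → L at (0,22/3); v=(3,2)
5. t=11/6 → T at (11/2,11); v=(3,-2)
6. t=1/2 → R at (7,10); v=(-3,-2)
7. t=7/3 → L at (0,16/3); v=(3,-2)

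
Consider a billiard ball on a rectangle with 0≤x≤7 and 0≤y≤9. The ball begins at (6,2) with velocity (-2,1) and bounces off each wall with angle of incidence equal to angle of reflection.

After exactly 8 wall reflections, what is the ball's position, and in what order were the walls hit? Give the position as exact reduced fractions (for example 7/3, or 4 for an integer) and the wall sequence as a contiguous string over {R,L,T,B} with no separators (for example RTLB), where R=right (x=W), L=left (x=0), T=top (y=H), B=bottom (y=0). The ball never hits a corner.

1. t=3 → L at (0,5); v=(2,1)
2. t=7/2 → R at (7,17/2); v=(-2,1)
3. t=1/2 → T at (6,9); v=(-2,-1)
4. t=3 → L at (0,6); v=(2,-1)
5. t=7/2 → R at (7,5/2); v=(-2,-1)
6. t=5/2 → B at (2,0); v=(-2,1)
7. t=1 → L at (0,1); v=(2,1)
8. t=7/2 → R at (7,9/2); v=(-2,1)

Final position: (7,9/2)
Wall sequence: LRTLRBLR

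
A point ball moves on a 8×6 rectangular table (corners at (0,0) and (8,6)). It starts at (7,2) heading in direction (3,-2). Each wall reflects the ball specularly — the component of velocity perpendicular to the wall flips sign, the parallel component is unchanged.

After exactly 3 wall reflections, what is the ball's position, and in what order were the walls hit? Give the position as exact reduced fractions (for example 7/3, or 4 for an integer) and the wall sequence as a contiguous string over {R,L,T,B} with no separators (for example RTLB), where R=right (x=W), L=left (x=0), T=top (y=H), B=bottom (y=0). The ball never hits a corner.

1. t=1/3 → R at (8,4/3); v=(-3,-2)
2. t=2/3 → B at (6,0); v=(-3,2)
3. t=2 → L at (0,4); v=(3,2)

Final position: (0,4)
Wall sequence: RBL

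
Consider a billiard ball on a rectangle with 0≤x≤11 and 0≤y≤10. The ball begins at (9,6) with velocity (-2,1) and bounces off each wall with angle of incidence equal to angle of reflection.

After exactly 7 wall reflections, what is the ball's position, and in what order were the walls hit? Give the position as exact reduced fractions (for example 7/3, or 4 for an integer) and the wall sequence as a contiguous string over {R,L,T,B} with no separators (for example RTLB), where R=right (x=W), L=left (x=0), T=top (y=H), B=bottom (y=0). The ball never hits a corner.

Final position: (5,10)
Wall sequence: TLRBLRT

1. t=4 → T at (1,10); v=(-2,-1)
2. t=1/2 → L at (0,19/2); v=(2,-1)
3. t=11/2 → R at (11,4); v=(-2,-1)
4. t=4 → B at (3,0); v=(-2,1)
5. t=3/2 → L at (0,3/2); v=(2,1)
6. t=11/2 → R at (11,7); v=(-2,1)
7. t=3 → T at (5,10); v=(-2,-1)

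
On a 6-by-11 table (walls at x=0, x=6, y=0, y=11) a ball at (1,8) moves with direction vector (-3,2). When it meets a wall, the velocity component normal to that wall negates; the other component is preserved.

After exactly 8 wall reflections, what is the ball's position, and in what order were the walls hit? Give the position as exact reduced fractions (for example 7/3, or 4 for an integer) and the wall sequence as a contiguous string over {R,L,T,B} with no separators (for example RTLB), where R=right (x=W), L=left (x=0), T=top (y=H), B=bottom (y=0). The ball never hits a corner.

1. t=1/3 → L at (0,26/3); v=(3,2)
2. t=7/6 → T at (7/2,11); v=(3,-2)
3. t=5/6 → R at (6,28/3); v=(-3,-2)
4. t=2 → L at (0,16/3); v=(3,-2)
5. t=2 → R at (6,4/3); v=(-3,-2)
6. t=2/3 → B at (4,0); v=(-3,2)
7. t=4/3 → L at (0,8/3); v=(3,2)
8. t=2 → R at (6,20/3); v=(-3,2)

Final position: (6,20/3)
Wall sequence: LTRLRBLR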